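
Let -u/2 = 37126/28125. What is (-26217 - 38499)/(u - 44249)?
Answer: 1820137500/1244577377 ≈ 1.4625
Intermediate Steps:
u = -74252/28125 ≈ -2.6401
(-26217 - 38499)/(u - 44249) = (-26217 - 38499)/(-74252/28125 - 44249) = -64716/(-1244577377/28125) = -64716*(-28125/1244577377) = 1820137500/1244577377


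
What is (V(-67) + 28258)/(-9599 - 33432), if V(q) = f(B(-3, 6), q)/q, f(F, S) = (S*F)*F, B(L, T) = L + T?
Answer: -28267/43031 ≈ -0.65690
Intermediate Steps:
f(F, S) = S*F² (f(F, S) = (F*S)*F = S*F²)
V(q) = 9 (V(q) = (q*(-3 + 6)²)/q = (q*3²)/q = (q*9)/q = (9*q)/q = 9)
(V(-67) + 28258)/(-9599 - 33432) = (9 + 28258)/(-9599 - 33432) = 28267/(-43031) = 28267*(-1/43031) = -28267/43031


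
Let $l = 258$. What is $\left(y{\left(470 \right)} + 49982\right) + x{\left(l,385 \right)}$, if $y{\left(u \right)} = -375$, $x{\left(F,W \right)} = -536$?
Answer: $49071$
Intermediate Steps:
$\left(y{\left(470 \right)} + 49982\right) + x{\left(l,385 \right)} = \left(-375 + 49982\right) - 536 = 49607 - 536 = 49071$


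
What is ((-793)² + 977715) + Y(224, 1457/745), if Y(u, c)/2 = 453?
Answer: 1607470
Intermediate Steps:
Y(u, c) = 906 (Y(u, c) = 2*453 = 906)
((-793)² + 977715) + Y(224, 1457/745) = ((-793)² + 977715) + 906 = (628849 + 977715) + 906 = 1606564 + 906 = 1607470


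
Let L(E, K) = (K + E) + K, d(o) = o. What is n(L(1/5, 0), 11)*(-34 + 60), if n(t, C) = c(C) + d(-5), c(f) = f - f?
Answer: -130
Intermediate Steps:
c(f) = 0
L(E, K) = E + 2*K (L(E, K) = (E + K) + K = E + 2*K)
n(t, C) = -5 (n(t, C) = 0 - 5 = -5)
n(L(1/5, 0), 11)*(-34 + 60) = -5*(-34 + 60) = -5*26 = -130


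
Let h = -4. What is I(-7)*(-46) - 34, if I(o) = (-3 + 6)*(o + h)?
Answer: 1484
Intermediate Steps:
I(o) = -12 + 3*o (I(o) = (-3 + 6)*(o - 4) = 3*(-4 + o) = -12 + 3*o)
I(-7)*(-46) - 34 = (-12 + 3*(-7))*(-46) - 34 = (-12 - 21)*(-46) - 34 = -33*(-46) - 34 = 1518 - 34 = 1484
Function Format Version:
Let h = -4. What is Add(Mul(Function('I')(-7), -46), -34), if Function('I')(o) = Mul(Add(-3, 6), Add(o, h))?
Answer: 1484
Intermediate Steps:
Function('I')(o) = Add(-12, Mul(3, o)) (Function('I')(o) = Mul(Add(-3, 6), Add(o, -4)) = Mul(3, Add(-4, o)) = Add(-12, Mul(3, o)))
Add(Mul(Function('I')(-7), -46), -34) = Add(Mul(Add(-12, Mul(3, -7)), -46), -34) = Add(Mul(Add(-12, -21), -46), -34) = Add(Mul(-33, -46), -34) = Add(1518, -34) = 1484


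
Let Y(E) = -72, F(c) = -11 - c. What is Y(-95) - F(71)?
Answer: 10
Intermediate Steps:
Y(-95) - F(71) = -72 - (-11 - 1*71) = -72 - (-11 - 71) = -72 - 1*(-82) = -72 + 82 = 10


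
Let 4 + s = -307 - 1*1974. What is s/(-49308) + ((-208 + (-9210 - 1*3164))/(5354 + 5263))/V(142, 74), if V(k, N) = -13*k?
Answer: 7567344521/161064434076 ≈ 0.046983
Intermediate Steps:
s = -2285 (s = -4 + (-307 - 1*1974) = -4 + (-307 - 1974) = -4 - 2281 = -2285)
s/(-49308) + ((-208 + (-9210 - 1*3164))/(5354 + 5263))/V(142, 74) = -2285/(-49308) + ((-208 + (-9210 - 1*3164))/(5354 + 5263))/((-13*142)) = -2285*(-1/49308) + ((-208 + (-9210 - 3164))/10617)/(-1846) = 2285/49308 + ((-208 - 12374)*(1/10617))*(-1/1846) = 2285/49308 - 12582*1/10617*(-1/1846) = 2285/49308 - 4194/3539*(-1/1846) = 2285/49308 + 2097/3266497 = 7567344521/161064434076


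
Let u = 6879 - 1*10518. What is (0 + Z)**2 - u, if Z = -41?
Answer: 5320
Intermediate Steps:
u = -3639 (u = 6879 - 10518 = -3639)
(0 + Z)**2 - u = (0 - 41)**2 - 1*(-3639) = (-41)**2 + 3639 = 1681 + 3639 = 5320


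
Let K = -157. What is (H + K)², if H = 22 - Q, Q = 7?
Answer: 20164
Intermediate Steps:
H = 15 (H = 22 - 1*7 = 22 - 7 = 15)
(H + K)² = (15 - 157)² = (-142)² = 20164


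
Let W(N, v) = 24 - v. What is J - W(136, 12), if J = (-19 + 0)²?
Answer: 349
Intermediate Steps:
J = 361 (J = (-19)² = 361)
J - W(136, 12) = 361 - (24 - 1*12) = 361 - (24 - 12) = 361 - 1*12 = 361 - 12 = 349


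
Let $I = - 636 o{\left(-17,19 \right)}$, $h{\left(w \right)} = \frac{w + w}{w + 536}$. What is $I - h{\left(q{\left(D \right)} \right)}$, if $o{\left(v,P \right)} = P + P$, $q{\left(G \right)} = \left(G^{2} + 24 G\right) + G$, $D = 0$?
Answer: $-24168$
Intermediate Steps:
$q{\left(G \right)} = G^{2} + 25 G$
$o{\left(v,P \right)} = 2 P$
$h{\left(w \right)} = \frac{2 w}{536 + w}$
$I = -24168$ ($I = - 636 \cdot 2 \cdot 19 = \left(-636\right) 38 = -24168$)
$I - h{\left(q{\left(D \right)} \right)} = -24168 - \frac{2 \cdot 0 \left(25 + 0\right)}{536 + 0 \left(25 + 0\right)} = -24168 - \frac{2 \cdot 0 \cdot 25}{536 + 0 \cdot 25} = -24168 - 2 \cdot 0 \frac{1}{536 + 0} = -24168 - 2 \cdot 0 \cdot \frac{1}{536} = -24168 - 0 = -24168 + 0 = -24168$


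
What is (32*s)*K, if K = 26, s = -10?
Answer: -8320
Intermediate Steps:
(32*s)*K = (32*(-10))*26 = -320*26 = -8320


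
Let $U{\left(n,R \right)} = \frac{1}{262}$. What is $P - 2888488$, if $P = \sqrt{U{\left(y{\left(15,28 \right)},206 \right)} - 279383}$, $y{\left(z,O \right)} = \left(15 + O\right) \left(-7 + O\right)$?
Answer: $-2888488 + \frac{11 i \sqrt{158495590}}{262} \approx -2.8885 \cdot 10^{6} + 528.57 i$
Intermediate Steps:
$y{\left(z,O \right)} = \left(-7 + O\right) \left(15 + O\right)$
$U{\left(n,R \right)} = \frac{1}{262}$
$P = \frac{11 i \sqrt{158495590}}{262}$ ($P = \sqrt{\frac{1}{262} - 279383} = \sqrt{- \frac{73198345}{262}} = \frac{11 i \sqrt{158495590}}{262} \approx 528.57 i$)
$P - 2888488 = \frac{11 i \sqrt{158495590}}{262} - 2888488 = -2888488 + \frac{11 i \sqrt{158495590}}{262}$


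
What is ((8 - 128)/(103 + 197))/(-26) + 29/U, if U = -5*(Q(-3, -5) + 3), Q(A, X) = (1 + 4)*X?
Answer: 399/1430 ≈ 0.27902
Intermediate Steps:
Q(A, X) = 5*X
U = 110 (U = -5*(5*(-5) + 3) = -5*(-25 + 3) = -5*(-22) = 110)
((8 - 128)/(103 + 197))/(-26) + 29/U = ((8 - 128)/(103 + 197))/(-26) + 29/110 = -120/300*(-1/26) + 29*(1/110) = -120*1/300*(-1/26) + 29/110 = -⅖*(-1/26) + 29/110 = 1/65 + 29/110 = 399/1430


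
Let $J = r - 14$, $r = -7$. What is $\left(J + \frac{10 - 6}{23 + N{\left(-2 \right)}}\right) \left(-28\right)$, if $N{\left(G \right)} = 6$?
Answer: $\frac{16940}{29} \approx 584.14$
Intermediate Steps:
$J = -21$ ($J = -7 - 14 = -21$)
$\left(J + \frac{10 - 6}{23 + N{\left(-2 \right)}}\right) \left(-28\right) = \left(-21 + \frac{10 - 6}{23 + 6}\right) \left(-28\right) = \left(-21 + \frac{4}{29}\right) \left(-28\right) = \left(- \frac{605}{29}\right) \left(-28\right) = \frac{16940}{29}$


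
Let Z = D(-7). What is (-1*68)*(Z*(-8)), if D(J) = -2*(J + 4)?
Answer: 3264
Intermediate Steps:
D(J) = -8 - 2*J (D(J) = -2*(4 + J) = -8 - 2*J)
Z = 6 (Z = -8 - 2*(-7) = -8 + 14 = 6)
(-1*68)*(Z*(-8)) = (-1*68)*(6*(-8)) = -68*(-48) = 3264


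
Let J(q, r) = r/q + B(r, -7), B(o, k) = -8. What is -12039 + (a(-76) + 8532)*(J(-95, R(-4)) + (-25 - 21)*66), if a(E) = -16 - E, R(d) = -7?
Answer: -2485718121/95 ≈ -2.6165e+7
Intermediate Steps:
J(q, r) = -8 + r/q (J(q, r) = r/q - 8 = -8 + r/q)
-12039 + (a(-76) + 8532)*(J(-95, R(-4)) + (-25 - 21)*66) = -12039 + ((-16 - 1*(-76)) + 8532)*((-8 - 7/(-95)) + (-25 - 21)*66) = -12039 + ((-16 + 76) + 8532)*((-8 - 7*(-1/95)) - 46*66) = -12039 + (60 + 8532)*((-8 + 7/95) - 3036) = -12039 + 8592*(-753/95 - 3036) = -12039 + 8592*(-289173/95) = -12039 - 2484574416/95 = -2485718121/95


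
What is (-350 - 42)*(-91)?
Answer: 35672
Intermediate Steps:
(-350 - 42)*(-91) = -392*(-91) = 35672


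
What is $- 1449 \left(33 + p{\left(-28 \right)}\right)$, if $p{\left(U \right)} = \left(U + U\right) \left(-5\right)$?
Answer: $-453537$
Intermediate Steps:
$p{\left(U \right)} = - 10 U$ ($p{\left(U \right)} = 2 U \left(-5\right) = - 10 U$)
$- 1449 \left(33 + p{\left(-28 \right)}\right) = - 1449 \left(33 - -280\right) = - 1449 \left(33 + 280\right) = \left(-1449\right) 313 = -453537$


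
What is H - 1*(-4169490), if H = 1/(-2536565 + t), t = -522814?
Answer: 12756050146709/3059379 ≈ 4.1695e+6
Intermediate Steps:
H = -1/3059379 (H = 1/(-2536565 - 522814) = 1/(-3059379) = -1/3059379 ≈ -3.2686e-7)
H - 1*(-4169490) = -1/3059379 - 1*(-4169490) = -1/3059379 + 4169490 = 12756050146709/3059379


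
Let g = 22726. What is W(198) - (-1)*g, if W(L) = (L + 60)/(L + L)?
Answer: 1499959/66 ≈ 22727.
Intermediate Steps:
W(L) = (60 + L)/(2*L) (W(L) = (60 + L)/((2*L)) = (60 + L)*(1/(2*L)) = (60 + L)/(2*L))
W(198) - (-1)*g = (½)*(60 + 198)/198 - (-1)*22726 = (½)*(1/198)*258 - 1*(-22726) = 43/66 + 22726 = 1499959/66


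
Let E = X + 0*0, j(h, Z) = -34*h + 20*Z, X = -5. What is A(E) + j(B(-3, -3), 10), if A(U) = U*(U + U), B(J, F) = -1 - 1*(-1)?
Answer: 250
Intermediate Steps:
B(J, F) = 0 (B(J, F) = -1 + 1 = 0)
E = -5 (E = -5 + 0*0 = -5 + 0 = -5)
A(U) = 2*U**2 (A(U) = U*(2*U) = 2*U**2)
A(E) + j(B(-3, -3), 10) = 2*(-5)**2 + (-34*0 + 20*10) = 2*25 + (0 + 200) = 50 + 200 = 250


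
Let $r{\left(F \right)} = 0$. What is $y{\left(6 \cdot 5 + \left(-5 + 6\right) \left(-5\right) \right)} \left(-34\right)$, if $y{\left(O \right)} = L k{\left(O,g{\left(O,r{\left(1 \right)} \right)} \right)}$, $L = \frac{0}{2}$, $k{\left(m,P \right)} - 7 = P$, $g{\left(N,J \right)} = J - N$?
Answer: $0$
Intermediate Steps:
$k{\left(m,P \right)} = 7 + P$
$L = 0$ ($L = 0 \cdot \frac{1}{2} = 0$)
$y{\left(O \right)} = 0$ ($y{\left(O \right)} = 0 \left(7 + \left(0 - O\right)\right) = 0 \left(7 - O\right) = 0$)
$y{\left(6 \cdot 5 + \left(-5 + 6\right) \left(-5\right) \right)} \left(-34\right) = 0 \left(-34\right) = 0$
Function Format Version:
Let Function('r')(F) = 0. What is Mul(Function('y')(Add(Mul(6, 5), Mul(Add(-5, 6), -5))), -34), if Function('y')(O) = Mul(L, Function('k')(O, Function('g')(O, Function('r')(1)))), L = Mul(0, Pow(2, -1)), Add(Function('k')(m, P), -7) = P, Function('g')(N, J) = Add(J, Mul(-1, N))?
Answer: 0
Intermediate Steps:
Function('k')(m, P) = Add(7, P)
L = 0 (L = Mul(0, Rational(1, 2)) = 0)
Function('y')(O) = 0 (Function('y')(O) = Mul(0, Add(7, Add(0, Mul(-1, O)))) = Mul(0, Add(7, Mul(-1, O))) = 0)
Mul(Function('y')(Add(Mul(6, 5), Mul(Add(-5, 6), -5))), -34) = Mul(0, -34) = 0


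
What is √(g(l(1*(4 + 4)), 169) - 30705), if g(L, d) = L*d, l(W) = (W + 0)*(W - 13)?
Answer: I*√37465 ≈ 193.56*I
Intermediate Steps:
l(W) = W*(-13 + W)
√(g(l(1*(4 + 4)), 169) - 30705) = √(((1*(4 + 4))*(-13 + 1*(4 + 4)))*169 - 30705) = √(((1*8)*(-13 + 1*8))*169 - 30705) = √((8*(-13 + 8))*169 - 30705) = √((8*(-5))*169 - 30705) = √(-40*169 - 30705) = √(-6760 - 30705) = √(-37465) = I*√37465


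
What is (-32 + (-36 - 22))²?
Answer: 8100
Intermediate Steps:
(-32 + (-36 - 22))² = (-32 - 58)² = (-90)² = 8100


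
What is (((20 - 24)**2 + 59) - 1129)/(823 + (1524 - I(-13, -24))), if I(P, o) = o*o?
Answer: -1054/1771 ≈ -0.59514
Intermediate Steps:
I(P, o) = o**2
(((20 - 24)**2 + 59) - 1129)/(823 + (1524 - I(-13, -24))) = (((20 - 24)**2 + 59) - 1129)/(823 + (1524 - 1*(-24)**2)) = (((-4)**2 + 59) - 1129)/(823 + (1524 - 1*576)) = ((16 + 59) - 1129)/(823 + (1524 - 576)) = (75 - 1129)/(823 + 948) = -1054/1771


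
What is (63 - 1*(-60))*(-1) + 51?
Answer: -72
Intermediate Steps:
(63 - 1*(-60))*(-1) + 51 = (63 + 60)*(-1) + 51 = 123*(-1) + 51 = -123 + 51 = -72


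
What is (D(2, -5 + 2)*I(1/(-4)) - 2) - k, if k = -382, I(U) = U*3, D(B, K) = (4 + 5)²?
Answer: 1277/4 ≈ 319.25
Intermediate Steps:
D(B, K) = 81 (D(B, K) = 9² = 81)
I(U) = 3*U
(D(2, -5 + 2)*I(1/(-4)) - 2) - k = (81*(3/(-4)) - 2) - 1*(-382) = (81*(3*(-¼)) - 2) + 382 = (81*(-¾) - 2) + 382 = (-243/4 - 2) + 382 = -251/4 + 382 = 1277/4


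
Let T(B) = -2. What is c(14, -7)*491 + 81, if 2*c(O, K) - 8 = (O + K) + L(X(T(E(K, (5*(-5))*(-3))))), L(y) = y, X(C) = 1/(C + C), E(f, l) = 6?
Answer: 29617/8 ≈ 3702.1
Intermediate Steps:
X(C) = 1/(2*C)
c(O, K) = 31/8 + K/2 + O/2 (c(O, K) = 4 + ((O + K) + (1/2)/(-2))/2 = 4 + ((K + O) + (1/2)*(-1/2))/2 = 4 + ((K + O) - 1/4)/2 = 4 + (-1/4 + K + O)/2 = 4 + (-1/8 + K/2 + O/2) = 31/8 + K/2 + O/2)
c(14, -7)*491 + 81 = (31/8 + (1/2)*(-7) + (1/2)*14)*491 + 81 = (31/8 - 7/2 + 7)*491 + 81 = (59/8)*491 + 81 = 28969/8 + 81 = 29617/8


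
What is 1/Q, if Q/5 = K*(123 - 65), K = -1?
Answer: -1/290 ≈ -0.0034483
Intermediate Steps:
Q = -290 (Q = 5*(-(123 - 65)) = 5*(-1*58) = 5*(-58) = -290)
1/Q = 1/(-290) = -1/290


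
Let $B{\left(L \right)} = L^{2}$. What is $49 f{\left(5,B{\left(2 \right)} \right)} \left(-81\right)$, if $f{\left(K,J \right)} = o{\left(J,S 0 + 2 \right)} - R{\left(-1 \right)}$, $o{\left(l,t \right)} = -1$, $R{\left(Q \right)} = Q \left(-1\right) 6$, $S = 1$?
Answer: $27783$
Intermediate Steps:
$R{\left(Q \right)} = - 6 Q$ ($R{\left(Q \right)} = - Q 6 = - 6 Q$)
$f{\left(K,J \right)} = -7$ ($f{\left(K,J \right)} = -1 - \left(-6\right) \left(-1\right) = -1 - 6 = -7$)
$49 f{\left(5,B{\left(2 \right)} \right)} \left(-81\right) = 49 \left(-7\right) \left(-81\right) = \left(-343\right) \left(-81\right) = 27783$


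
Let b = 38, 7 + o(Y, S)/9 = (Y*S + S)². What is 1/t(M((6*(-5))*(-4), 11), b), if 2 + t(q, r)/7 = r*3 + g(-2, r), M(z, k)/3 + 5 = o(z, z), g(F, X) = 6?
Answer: 1/826 ≈ 0.0012107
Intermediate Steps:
o(Y, S) = -63 + 9*(S + S*Y)² (o(Y, S) = -63 + 9*(Y*S + S)² = -63 + 9*(S*Y + S)² = -63 + 9*(S + S*Y)²)
M(z, k) = -204 + 27*z²*(1 + z)² (M(z, k) = -15 + 3*(-63 + 9*z²*(1 + z)²) = -15 + (-189 + 27*z²*(1 + z)²) = -204 + 27*z²*(1 + z)²)
t(q, r) = 28 + 21*r (t(q, r) = -14 + 7*(r*3 + 6) = -14 + 7*(3*r + 6) = -14 + 7*(6 + 3*r) = -14 + (42 + 21*r) = 28 + 21*r)
1/t(M((6*(-5))*(-4), 11), b) = 1/(28 + 21*38) = 1/(28 + 798) = 1/826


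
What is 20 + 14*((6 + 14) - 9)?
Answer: 174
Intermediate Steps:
20 + 14*((6 + 14) - 9) = 20 + 14*(20 - 9) = 20 + 14*11 = 20 + 154 = 174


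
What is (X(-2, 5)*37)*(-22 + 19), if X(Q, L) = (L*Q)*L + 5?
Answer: 4995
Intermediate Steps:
X(Q, L) = 5 + Q*L² (X(Q, L) = Q*L² + 5 = 5 + Q*L²)
(X(-2, 5)*37)*(-22 + 19) = ((5 - 2*5²)*37)*(-22 + 19) = ((5 - 2*25)*37)*(-3) = ((5 - 50)*37)*(-3) = -45*37*(-3) = -1665*(-3) = 4995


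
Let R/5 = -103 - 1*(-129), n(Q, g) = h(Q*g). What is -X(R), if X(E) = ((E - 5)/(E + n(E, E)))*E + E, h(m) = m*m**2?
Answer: -4826809000255/37129300001 ≈ -130.00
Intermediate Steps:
h(m) = m**3
n(Q, g) = Q**3*g**3 (n(Q, g) = (Q*g)**3 = Q**3*g**3)
R = 130 (R = 5*(-103 - 1*(-129)) = 5*(-103 + 129) = 5*26 = 130)
X(E) = E + E*(-5 + E)/(E + E**6) (X(E) = ((E - 5)/(E + E**3*E**3))*E + E = ((-5 + E)/(E + E**6))*E + E = E*(-5 + E)/(E + E**6) + E = E + E*(-5 + E)/(E + E**6))
-X(R) = -(-5 + 130**6 + 2*130)/(1 + 130**5) = -(-5 + 4826809000000 + 260)/(1 + 37129300000) = -4826809000255/37129300001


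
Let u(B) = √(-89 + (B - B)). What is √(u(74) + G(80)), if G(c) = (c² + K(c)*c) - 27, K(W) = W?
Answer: √(12773 + I*√89) ≈ 113.02 + 0.0417*I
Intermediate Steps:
G(c) = -27 + 2*c² (G(c) = (c² + c*c) - 27 = (c² + c²) - 27 = 2*c² - 27 = -27 + 2*c²)
u(B) = I*√89 (u(B) = √(-89 + 0) = √(-89) = I*√89)
√(u(74) + G(80)) = √(I*√89 + (-27 + 2*80²)) = √(I*√89 + (-27 + 2*6400)) = √(I*√89 + (-27 + 12800)) = √(I*√89 + 12773) = √(12773 + I*√89)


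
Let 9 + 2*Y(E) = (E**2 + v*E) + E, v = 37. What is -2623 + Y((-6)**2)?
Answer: -2591/2 ≈ -1295.5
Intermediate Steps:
Y(E) = -9/2 + E**2/2 + 19*E (Y(E) = -9/2 + ((E**2 + 37*E) + E)/2 = -9/2 + (E**2 + 38*E)/2 = -9/2 + (E**2/2 + 19*E) = -9/2 + E**2/2 + 19*E)
-2623 + Y((-6)**2) = -2623 + (-9/2 + ((-6)**2)**2/2 + 19*(-6)**2) = -2623 + (-9/2 + (1/2)*36**2 + 19*36) = -2623 + (-9/2 + (1/2)*1296 + 684) = -2623 + (-9/2 + 648 + 684) = -2623 + 2655/2 = -2591/2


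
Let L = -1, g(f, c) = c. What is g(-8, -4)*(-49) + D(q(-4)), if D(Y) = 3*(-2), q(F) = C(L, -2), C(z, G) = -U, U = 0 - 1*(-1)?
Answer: 190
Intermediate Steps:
U = 1 (U = 0 + 1 = 1)
C(z, G) = -1 (C(z, G) = -1*1 = -1)
q(F) = -1
D(Y) = -6
g(-8, -4)*(-49) + D(q(-4)) = -4*(-49) - 6 = 196 - 6 = 190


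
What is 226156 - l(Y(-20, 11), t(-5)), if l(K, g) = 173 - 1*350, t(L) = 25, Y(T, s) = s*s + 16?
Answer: 226333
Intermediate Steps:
Y(T, s) = 16 + s² (Y(T, s) = s² + 16 = 16 + s²)
l(K, g) = -177 (l(K, g) = 173 - 350 = -177)
226156 - l(Y(-20, 11), t(-5)) = 226156 - 1*(-177) = 226156 + 177 = 226333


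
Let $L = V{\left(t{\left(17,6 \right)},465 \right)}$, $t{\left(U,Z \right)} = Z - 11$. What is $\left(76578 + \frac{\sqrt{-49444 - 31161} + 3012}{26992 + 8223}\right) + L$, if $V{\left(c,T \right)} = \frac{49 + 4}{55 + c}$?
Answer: $\frac{26967346099}{352150} + \frac{7 i \sqrt{1645}}{35215} \approx 76579.0 + 0.0080622 i$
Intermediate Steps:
$t{\left(U,Z \right)} = -11 + Z$
$V{\left(c,T \right)} = \frac{53}{55 + c}$
$L = \frac{53}{50}$ ($L = \frac{53}{55 + \left(-11 + 6\right)} = \frac{53}{55 - 5} = \frac{53}{50} \approx 1.06$)
$\left(76578 + \frac{\sqrt{-49444 - 31161} + 3012}{26992 + 8223}\right) + L = \left(76578 + \frac{\sqrt{-49444 - 31161} + 3012}{26992 + 8223}\right) + \frac{53}{50} = \left(76578 + \frac{\sqrt{-80605} + 3012}{35215}\right) + \frac{53}{50} = \left(76578 + \left(7 i \sqrt{1645} + 3012\right) \frac{1}{35215}\right) + \frac{53}{50} = \left(76578 + \left(3012 + 7 i \sqrt{1645}\right) \frac{1}{35215}\right) + \frac{53}{50} = \left(76578 + \left(\frac{3012}{35215} + \frac{7 i \sqrt{1645}}{35215}\right)\right) + \frac{53}{50} = \left(\frac{2696697282}{35215} + \frac{7 i \sqrt{1645}}{35215}\right) + \frac{53}{50} = \frac{26967346099}{352150} + \frac{7 i \sqrt{1645}}{35215}$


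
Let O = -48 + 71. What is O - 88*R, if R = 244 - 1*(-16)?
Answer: -22857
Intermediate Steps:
R = 260 (R = 244 + 16 = 260)
O = 23
O - 88*R = 23 - 88*260 = 23 - 22880 = -22857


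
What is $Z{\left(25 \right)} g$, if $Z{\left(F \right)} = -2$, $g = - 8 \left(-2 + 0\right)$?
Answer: $-32$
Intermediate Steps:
$g = 16$ ($g = \left(-8\right) \left(-2\right) = 16$)
$Z{\left(25 \right)} g = \left(-2\right) 16 = -32$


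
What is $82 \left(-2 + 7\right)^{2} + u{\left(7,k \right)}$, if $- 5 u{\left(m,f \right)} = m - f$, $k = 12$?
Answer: $2051$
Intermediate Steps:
$u{\left(m,f \right)} = - \frac{m}{5} + \frac{f}{5}$ ($u{\left(m,f \right)} = - \frac{m - f}{5} = - \frac{m}{5} + \frac{f}{5}$)
$82 \left(-2 + 7\right)^{2} + u{\left(7,k \right)} = 82 \left(-2 + 7\right)^{2} + \left(\left(- \frac{1}{5}\right) 7 + \frac{1}{5} \cdot 12\right) = 82 \cdot 5^{2} + \left(- \frac{7}{5} + \frac{12}{5}\right) = 82 \cdot 25 + 1 = 2050 + 1 = 2051$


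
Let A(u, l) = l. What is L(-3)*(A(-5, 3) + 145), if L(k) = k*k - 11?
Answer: -296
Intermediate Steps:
L(k) = -11 + k² (L(k) = k² - 11 = -11 + k²)
L(-3)*(A(-5, 3) + 145) = (-11 + (-3)²)*(3 + 145) = (-11 + 9)*148 = -2*148 = -296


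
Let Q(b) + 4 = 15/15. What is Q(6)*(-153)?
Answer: 459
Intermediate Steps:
Q(b) = -3 (Q(b) = -4 + 15/15 = -4 + 15*(1/15) = -4 + 1 = -3)
Q(6)*(-153) = -3*(-153) = 459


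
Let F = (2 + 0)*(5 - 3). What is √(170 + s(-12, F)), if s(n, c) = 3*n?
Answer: √134 ≈ 11.576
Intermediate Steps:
F = 4 (F = 2*2 = 4)
√(170 + s(-12, F)) = √(170 + 3*(-12)) = √(170 - 36) = √134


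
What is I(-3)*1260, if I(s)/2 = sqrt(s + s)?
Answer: 2520*I*sqrt(6) ≈ 6172.7*I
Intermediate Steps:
I(s) = 2*sqrt(2)*sqrt(s) (I(s) = 2*sqrt(s + s) = 2*sqrt(2*s) = 2*(sqrt(2)*sqrt(s)) = 2*sqrt(2)*sqrt(s))
I(-3)*1260 = (2*sqrt(2)*sqrt(-3))*1260 = (2*sqrt(2)*(I*sqrt(3)))*1260 = (2*I*sqrt(6))*1260 = 2520*I*sqrt(6)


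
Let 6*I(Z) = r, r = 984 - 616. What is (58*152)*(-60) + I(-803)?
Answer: -1586696/3 ≈ -5.2890e+5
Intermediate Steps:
r = 368
I(Z) = 184/3 (I(Z) = (⅙)*368 = 184/3)
(58*152)*(-60) + I(-803) = (58*152)*(-60) + 184/3 = 8816*(-60) + 184/3 = -528960 + 184/3 = -1586696/3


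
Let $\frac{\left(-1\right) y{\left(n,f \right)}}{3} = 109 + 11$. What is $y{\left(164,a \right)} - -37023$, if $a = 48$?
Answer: $36663$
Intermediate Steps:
$y{\left(n,f \right)} = -360$ ($y{\left(n,f \right)} = - 3 \left(109 + 11\right) = \left(-3\right) 120 = -360$)
$y{\left(164,a \right)} - -37023 = -360 - -37023 = -360 + 37023 = 36663$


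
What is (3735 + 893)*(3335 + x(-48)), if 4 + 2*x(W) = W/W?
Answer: 15427438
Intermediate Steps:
x(W) = -3/2 (x(W) = -2 + (W/W)/2 = -2 + (½)*1 = -2 + ½ = -3/2)
(3735 + 893)*(3335 + x(-48)) = (3735 + 893)*(3335 - 3/2) = 4628*(6667/2) = 15427438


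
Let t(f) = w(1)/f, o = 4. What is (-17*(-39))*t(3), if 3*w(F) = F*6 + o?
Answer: 2210/3 ≈ 736.67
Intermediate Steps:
w(F) = 4/3 + 2*F (w(F) = (F*6 + 4)/3 = (6*F + 4)/3 = (4 + 6*F)/3 = 4/3 + 2*F)
t(f) = 10/(3*f) (t(f) = (4/3 + 2*1)/f = (4/3 + 2)/f = 10/(3*f))
(-17*(-39))*t(3) = (-17*(-39))*((10/3)/3) = 663*((10/3)*(⅓)) = 663*(10/9) = 2210/3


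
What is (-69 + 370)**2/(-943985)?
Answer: -1849/19265 ≈ -0.095977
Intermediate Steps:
(-69 + 370)**2/(-943985) = 301**2*(-1/943985) = 90601*(-1/943985) = -1849/19265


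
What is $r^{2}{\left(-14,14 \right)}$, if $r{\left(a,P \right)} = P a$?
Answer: $38416$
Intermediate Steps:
$r^{2}{\left(-14,14 \right)} = \left(14 \left(-14\right)\right)^{2} = \left(-196\right)^{2} = 38416$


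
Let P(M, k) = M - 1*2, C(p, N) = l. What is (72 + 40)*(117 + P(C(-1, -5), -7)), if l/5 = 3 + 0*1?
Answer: 14560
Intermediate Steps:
l = 15 (l = 5*(3 + 0*1) = 5*(3 + 0) = 5*3 = 15)
C(p, N) = 15
P(M, k) = -2 + M (P(M, k) = M - 2 = -2 + M)
(72 + 40)*(117 + P(C(-1, -5), -7)) = (72 + 40)*(117 + (-2 + 15)) = 112*(117 + 13) = 112*130 = 14560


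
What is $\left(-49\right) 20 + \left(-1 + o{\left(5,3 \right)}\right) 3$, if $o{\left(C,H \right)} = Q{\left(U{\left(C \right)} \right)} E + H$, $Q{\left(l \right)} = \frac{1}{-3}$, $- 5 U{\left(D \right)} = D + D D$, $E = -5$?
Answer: $-969$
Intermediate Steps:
$U{\left(D \right)} = - \frac{D}{5} - \frac{D^{2}}{5}$ ($U{\left(D \right)} = - \frac{D + D D}{5} = - \frac{D + D^{2}}{5} = - \frac{D}{5} - \frac{D^{2}}{5}$)
$Q{\left(l \right)} = - \frac{1}{3}$
$o{\left(C,H \right)} = \frac{5}{3} + H$ ($o{\left(C,H \right)} = \left(- \frac{1}{3}\right) \left(-5\right) + H = \frac{5}{3} + H$)
$\left(-49\right) 20 + \left(-1 + o{\left(5,3 \right)}\right) 3 = \left(-49\right) 20 + \left(-1 + \left(\frac{5}{3} + 3\right)\right) 3 = -980 + \left(-1 + \frac{14}{3}\right) 3 = -980 + \frac{11}{3} \cdot 3 = -980 + 11 = -969$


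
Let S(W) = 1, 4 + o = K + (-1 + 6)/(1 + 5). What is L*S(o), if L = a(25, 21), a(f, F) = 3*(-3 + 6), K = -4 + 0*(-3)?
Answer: 9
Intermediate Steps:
K = -4 (K = -4 + 0 = -4)
o = -43/6 (o = -4 + (-4 + (-1 + 6)/(1 + 5)) = -4 + (-4 + 5/6) = -4 + (-4 + 5*(⅙)) = -4 + (-4 + ⅚) = -4 - 19/6 = -43/6 ≈ -7.1667)
a(f, F) = 9 (a(f, F) = 3*3 = 9)
L = 9
L*S(o) = 9*1 = 9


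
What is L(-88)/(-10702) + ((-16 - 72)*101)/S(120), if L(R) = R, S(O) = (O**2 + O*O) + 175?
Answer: -46284788/155045225 ≈ -0.29852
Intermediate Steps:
S(O) = 175 + 2*O**2 (S(O) = (O**2 + O**2) + 175 = 2*O**2 + 175 = 175 + 2*O**2)
L(-88)/(-10702) + ((-16 - 72)*101)/S(120) = -88/(-10702) + ((-16 - 72)*101)/(175 + 2*120**2) = -88*(-1/10702) + (-88*101)/(175 + 2*14400) = 44/5351 - 8888/(175 + 28800) = 44/5351 - 8888/28975 = -46284788/155045225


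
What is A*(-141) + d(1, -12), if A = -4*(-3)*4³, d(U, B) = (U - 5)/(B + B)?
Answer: -649727/6 ≈ -1.0829e+5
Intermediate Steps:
d(U, B) = (-5 + U)/(2*B) (d(U, B) = (-5 + U)/((2*B)) = (-5 + U)*(1/(2*B)) = (-5 + U)/(2*B))
A = 768 (A = 12*64 = 768)
A*(-141) + d(1, -12) = 768*(-141) + (½)*(-5 + 1)/(-12) = -108288 + (½)*(-1/12)*(-4) = -108288 + ⅙ = -649727/6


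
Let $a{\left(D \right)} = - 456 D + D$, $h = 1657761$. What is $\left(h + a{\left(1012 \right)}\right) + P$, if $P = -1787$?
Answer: $1195514$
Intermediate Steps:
$a{\left(D \right)} = - 455 D$
$\left(h + a{\left(1012 \right)}\right) + P = \left(1657761 - 460460\right) - 1787 = 1197301 - 1787 = 1195514$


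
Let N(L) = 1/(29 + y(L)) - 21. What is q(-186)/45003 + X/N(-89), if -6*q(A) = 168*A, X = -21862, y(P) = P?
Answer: 2811328688/2702323 ≈ 1040.3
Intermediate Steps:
q(A) = -28*A
N(L) = -21 + 1/(29 + L) (N(L) = 1/(29 + L) - 21 = -21 + 1/(29 + L))
q(-186)/45003 + X/N(-89) = -28*(-186)/45003 - 21862*(29 - 89)/(-608 - 21*(-89)) = 5208*(1/45003) - 21862*(-60/(-608 + 1869)) = 248/2143 - 21862/((-1/60*1261)) = 248/2143 - 21862/(-1261/60) = 248/2143 - 21862*(-60/1261) = 248/2143 + 1311720/1261 = 2811328688/2702323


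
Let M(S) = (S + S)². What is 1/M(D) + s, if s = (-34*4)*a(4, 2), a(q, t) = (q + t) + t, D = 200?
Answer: -174079999/160000 ≈ -1088.0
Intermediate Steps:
a(q, t) = q + 2*t
M(S) = 4*S² (M(S) = (2*S)² = 4*S²)
s = -1088 (s = (-34*4)*(4 + 2*2) = -136*(4 + 4) = -136*8 = -1088)
1/M(D) + s = 1/(4*200²) - 1088 = 1/(4*40000) - 1088 = 1/160000 - 1088 = -174079999/160000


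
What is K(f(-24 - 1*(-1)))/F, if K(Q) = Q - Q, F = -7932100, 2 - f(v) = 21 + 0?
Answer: 0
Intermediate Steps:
f(v) = -19 (f(v) = 2 - (21 + 0) = 2 - 1*21 = 2 - 21 = -19)
K(Q) = 0
K(f(-24 - 1*(-1)))/F = 0/(-7932100) = 0*(-1/7932100) = 0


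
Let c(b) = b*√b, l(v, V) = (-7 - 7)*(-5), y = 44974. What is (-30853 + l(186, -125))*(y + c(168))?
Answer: -1384434642 - 10343088*√42 ≈ -1.4515e+9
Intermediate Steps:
l(v, V) = 70 (l(v, V) = -14*(-5) = 70)
c(b) = b^(3/2)
(-30853 + l(186, -125))*(y + c(168)) = (-30853 + 70)*(44974 + 168^(3/2)) = -30783*(44974 + 336*√42) = -1384434642 - 10343088*√42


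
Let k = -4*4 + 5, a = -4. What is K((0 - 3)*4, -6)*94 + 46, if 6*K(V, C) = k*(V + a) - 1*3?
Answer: 8269/3 ≈ 2756.3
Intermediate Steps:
k = -11 (k = -16 + 5 = -11)
K(V, C) = 41/6 - 11*V/6 (K(V, C) = (-11*(V - 4) - 1*3)/6 = (-11*(-4 + V) - 3)/6 = ((44 - 11*V) - 3)/6 = (41 - 11*V)/6 = 41/6 - 11*V/6)
K((0 - 3)*4, -6)*94 + 46 = (41/6 - 11*(0 - 3)*4/6)*94 + 46 = (41/6 - (-11)*4/2)*94 + 46 = (41/6 - 11/6*(-12))*94 + 46 = (41/6 + 22)*94 + 46 = (173/6)*94 + 46 = 8131/3 + 46 = 8269/3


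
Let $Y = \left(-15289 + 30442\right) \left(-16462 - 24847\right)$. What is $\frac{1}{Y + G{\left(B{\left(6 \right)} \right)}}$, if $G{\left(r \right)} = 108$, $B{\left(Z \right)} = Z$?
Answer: $- \frac{1}{625955169} \approx -1.5976 \cdot 10^{-9}$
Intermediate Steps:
$Y = -625955277$ ($Y = 15153 \left(-41309\right) = -625955277$)
$\frac{1}{Y + G{\left(B{\left(6 \right)} \right)}} = \frac{1}{-625955277 + 108} = \frac{1}{-625955169} = - \frac{1}{625955169}$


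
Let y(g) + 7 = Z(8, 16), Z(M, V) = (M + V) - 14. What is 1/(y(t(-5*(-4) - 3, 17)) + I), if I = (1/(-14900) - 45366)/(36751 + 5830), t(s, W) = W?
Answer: 634456900/1227417299 ≈ 0.51690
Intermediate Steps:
Z(M, V) = -14 + M + V
y(g) = 3 (y(g) = -7 + (-14 + 8 + 16) = -7 + 10 = 3)
I = -675953401/634456900 (I = (-1/14900 - 45366)/42581 = -675953401/14900*1/42581 = -675953401/634456900 ≈ -1.0654)
1/(y(t(-5*(-4) - 3, 17)) + I) = 1/(3 - 675953401/634456900) = 1/(1227417299/634456900) = 634456900/1227417299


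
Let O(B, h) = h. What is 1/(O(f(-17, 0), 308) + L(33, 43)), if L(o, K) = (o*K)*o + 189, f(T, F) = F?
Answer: 1/47324 ≈ 2.1131e-5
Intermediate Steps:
L(o, K) = 189 + K*o² (L(o, K) = (K*o)*o + 189 = K*o² + 189 = 189 + K*o²)
1/(O(f(-17, 0), 308) + L(33, 43)) = 1/(308 + (189 + 43*33²)) = 1/(308 + (189 + 43*1089)) = 1/(308 + (189 + 46827)) = 1/(308 + 47016) = 1/47324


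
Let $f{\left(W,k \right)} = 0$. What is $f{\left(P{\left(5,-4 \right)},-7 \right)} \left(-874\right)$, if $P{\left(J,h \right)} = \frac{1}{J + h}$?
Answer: $0$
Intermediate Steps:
$f{\left(P{\left(5,-4 \right)},-7 \right)} \left(-874\right) = 0 \left(-874\right) = 0$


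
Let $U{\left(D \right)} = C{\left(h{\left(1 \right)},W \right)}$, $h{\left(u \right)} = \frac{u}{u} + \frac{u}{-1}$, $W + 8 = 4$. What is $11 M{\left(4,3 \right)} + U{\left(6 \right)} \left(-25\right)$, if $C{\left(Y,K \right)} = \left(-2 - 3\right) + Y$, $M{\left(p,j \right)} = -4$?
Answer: $81$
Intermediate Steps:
$W = -4$ ($W = -8 + 4 = -4$)
$h{\left(u \right)} = 1 - u$ ($h{\left(u \right)} = 1 + u \left(-1\right) = 1 - u$)
$C{\left(Y,K \right)} = -5 + Y$
$U{\left(D \right)} = -5$ ($U{\left(D \right)} = -5 + \left(1 - 1\right) = -5 + 0 = -5$)
$11 M{\left(4,3 \right)} + U{\left(6 \right)} \left(-25\right) = 11 \left(-4\right) - -125 = -44 + 125 = 81$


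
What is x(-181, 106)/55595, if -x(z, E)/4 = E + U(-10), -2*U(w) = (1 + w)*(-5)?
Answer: -334/55595 ≈ -0.0060077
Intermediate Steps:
U(w) = 5/2 + 5*w/2 (U(w) = -(1 + w)*(-5)/2 = -(-5 - 5*w)/2 = 5/2 + 5*w/2)
x(z, E) = 90 - 4*E (x(z, E) = -4*(E + (5/2 + (5/2)*(-10))) = -4*(E + (5/2 - 25)) = -4*(E - 45/2) = -4*(-45/2 + E) = 90 - 4*E)
x(-181, 106)/55595 = (90 - 4*106)/55595 = (90 - 424)*(1/55595) = -334*1/55595 = -334/55595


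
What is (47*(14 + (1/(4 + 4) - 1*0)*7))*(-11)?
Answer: -61523/8 ≈ -7690.4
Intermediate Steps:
(47*(14 + (1/(4 + 4) - 1*0)*7))*(-11) = (47*(14 + (1/8 + 0)*7))*(-11) = (47*(14 + (⅛ + 0)*7))*(-11) = (47*(14 + (⅛)*7))*(-11) = (47*(14 + 7/8))*(-11) = (47*(119/8))*(-11) = (5593/8)*(-11) = -61523/8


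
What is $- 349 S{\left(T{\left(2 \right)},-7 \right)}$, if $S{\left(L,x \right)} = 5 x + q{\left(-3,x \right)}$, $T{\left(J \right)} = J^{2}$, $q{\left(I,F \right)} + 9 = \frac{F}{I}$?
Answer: $\frac{43625}{3} \approx 14542.0$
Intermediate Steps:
$q{\left(I,F \right)} = -9 + \frac{F}{I}$
$S{\left(L,x \right)} = -9 + \frac{14 x}{3}$ ($S{\left(L,x \right)} = 5 x + \left(-9 + \frac{x}{-3}\right) = 5 x + \left(-9 + x \left(- \frac{1}{3}\right)\right) = 5 x - \left(9 + \frac{x}{3}\right) = -9 + \frac{14 x}{3}$)
$- 349 S{\left(T{\left(2 \right)},-7 \right)} = - 349 \left(-9 + \frac{14}{3} \left(-7\right)\right) = - 349 \left(-9 - \frac{98}{3}\right) = \left(-349\right) \left(- \frac{125}{3}\right) = \frac{43625}{3}$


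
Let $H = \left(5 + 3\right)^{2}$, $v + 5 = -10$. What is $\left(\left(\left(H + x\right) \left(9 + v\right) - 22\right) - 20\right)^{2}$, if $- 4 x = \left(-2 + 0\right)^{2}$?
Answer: $176400$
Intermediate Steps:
$v = -15$ ($v = -5 - 10 = -15$)
$H = 64$ ($H = 8^{2} = 64$)
$x = -1$ ($x = - \frac{\left(-2 + 0\right)^{2}}{4} = - \frac{\left(-2\right)^{2}}{4} = \left(- \frac{1}{4}\right) 4 = -1$)
$\left(\left(\left(H + x\right) \left(9 + v\right) - 22\right) - 20\right)^{2} = \left(\left(\left(64 - 1\right) \left(9 - 15\right) - 22\right) - 20\right)^{2} = \left(\left(63 \left(-6\right) - 22\right) - 20\right)^{2} = \left(\left(-378 - 22\right) - 20\right)^{2} = \left(-400 - 20\right)^{2} = \left(-420\right)^{2} = 176400$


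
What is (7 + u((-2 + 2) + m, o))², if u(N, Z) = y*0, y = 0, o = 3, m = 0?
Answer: 49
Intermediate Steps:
u(N, Z) = 0 (u(N, Z) = 0*0 = 0)
(7 + u((-2 + 2) + m, o))² = (7 + 0)² = 7² = 49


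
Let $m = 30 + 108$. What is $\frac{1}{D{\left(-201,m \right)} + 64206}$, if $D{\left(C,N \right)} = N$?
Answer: $\frac{1}{64344} \approx 1.5541 \cdot 10^{-5}$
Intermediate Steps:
$m = 138$
$\frac{1}{D{\left(-201,m \right)} + 64206} = \frac{1}{138 + 64206} = \frac{1}{64344}$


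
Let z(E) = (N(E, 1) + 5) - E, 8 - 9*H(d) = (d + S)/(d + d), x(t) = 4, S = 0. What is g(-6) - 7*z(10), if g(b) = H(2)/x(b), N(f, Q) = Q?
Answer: 677/24 ≈ 28.208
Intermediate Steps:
H(d) = ⅚ (H(d) = 8/9 - (d + 0)/(9*(d + d)) = 8/9 - d/(9*(2*d)) = 8/9 - d*1/(2*d)/9 = 8/9 - ⅑*½ = 8/9 - 1/18 = ⅚)
g(b) = 5/24 (g(b) = (⅚)/4 = (⅚)*(¼) = 5/24)
z(E) = 6 - E (z(E) = (1 + 5) - E = 6 - E)
g(-6) - 7*z(10) = 5/24 - 7*(6 - 1*10) = 5/24 - 7*(6 - 10) = 5/24 - 7*(-4) = 5/24 + 28 = 677/24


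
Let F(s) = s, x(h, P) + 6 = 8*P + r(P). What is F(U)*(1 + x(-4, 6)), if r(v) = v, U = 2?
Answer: 98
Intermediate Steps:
x(h, P) = -6 + 9*P (x(h, P) = -6 + (8*P + P) = -6 + 9*P)
F(U)*(1 + x(-4, 6)) = 2*(1 + (-6 + 9*6)) = 2*(1 + (-6 + 54)) = 2*(1 + 48) = 2*49 = 98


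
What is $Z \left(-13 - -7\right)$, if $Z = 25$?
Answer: $-150$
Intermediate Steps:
$Z \left(-13 - -7\right) = 25 \left(-13 - -7\right) = 25 \left(-13 + 7\right) = 25 \left(-6\right) = -150$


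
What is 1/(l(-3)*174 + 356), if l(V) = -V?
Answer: 1/878 ≈ 0.0011390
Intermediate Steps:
1/(l(-3)*174 + 356) = 1/(-1*(-3)*174 + 356) = 1/(3*174 + 356) = 1/(522 + 356) = 1/878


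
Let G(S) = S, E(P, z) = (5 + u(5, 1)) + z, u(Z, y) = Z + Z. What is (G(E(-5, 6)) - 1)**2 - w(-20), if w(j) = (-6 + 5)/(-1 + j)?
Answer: 8399/21 ≈ 399.95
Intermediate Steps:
u(Z, y) = 2*Z
w(j) = -1/(-1 + j)
E(P, z) = 15 + z (E(P, z) = (5 + 2*5) + z = (5 + 10) + z = 15 + z)
(G(E(-5, 6)) - 1)**2 - w(-20) = ((15 + 6) - 1)**2 - (-1)/(-1 - 20) = (21 - 1)**2 - (-1)/(-21) = 20**2 - (-1)*(-1)/21 = 400 - 1*1/21 = 400 - 1/21 = 8399/21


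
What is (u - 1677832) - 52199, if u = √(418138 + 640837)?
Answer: -1730031 + 5*√42359 ≈ -1.7290e+6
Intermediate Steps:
u = 5*√42359 (u = √1058975 = 5*√42359 ≈ 1029.1)
(u - 1677832) - 52199 = (5*√42359 - 1677832) - 52199 = (-1677832 + 5*√42359) - 52199 = -1730031 + 5*√42359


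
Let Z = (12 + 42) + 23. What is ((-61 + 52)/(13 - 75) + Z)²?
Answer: 22877089/3844 ≈ 5951.4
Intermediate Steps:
Z = 77 (Z = 54 + 23 = 77)
((-61 + 52)/(13 - 75) + Z)² = ((-61 + 52)/(13 - 75) + 77)² = (-9/(-62) + 77)² = (-9*(-1/62) + 77)² = (9/62 + 77)² = (4783/62)² = 22877089/3844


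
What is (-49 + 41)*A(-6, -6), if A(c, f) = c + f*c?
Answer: -240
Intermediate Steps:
A(c, f) = c + c*f
(-49 + 41)*A(-6, -6) = (-49 + 41)*(-6*(1 - 6)) = -(-48)*(-5) = -8*30 = -240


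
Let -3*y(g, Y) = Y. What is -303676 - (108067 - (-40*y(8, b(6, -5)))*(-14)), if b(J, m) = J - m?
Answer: -1241389/3 ≈ -4.1380e+5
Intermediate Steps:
y(g, Y) = -Y/3
-303676 - (108067 - (-40*y(8, b(6, -5)))*(-14)) = -303676 - (108067 - (-(-40)*(6 - 1*(-5))/3)*(-14)) = -303676 - (108067 - (-(-40)*(6 + 5)/3)*(-14)) = -303676 - (108067 - (-(-40)*11/3)*(-14)) = -303676 - (108067 - (-40*(-11/3))*(-14)) = -303676 - (108067 - 440*(-14)/3) = -303676 - (108067 - 1*(-6160/3)) = -303676 - (108067 + 6160/3) = -303676 - 1*330361/3 = -303676 - 330361/3 = -1241389/3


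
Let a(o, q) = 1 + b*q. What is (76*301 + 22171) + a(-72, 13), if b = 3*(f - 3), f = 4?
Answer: 45087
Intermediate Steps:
b = 3 (b = 3*(4 - 3) = 3*1 = 3)
a(o, q) = 1 + 3*q
(76*301 + 22171) + a(-72, 13) = (76*301 + 22171) + (1 + 3*13) = (22876 + 22171) + (1 + 39) = 45047 + 40 = 45087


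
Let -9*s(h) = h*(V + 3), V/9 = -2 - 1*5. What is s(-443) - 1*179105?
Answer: -546175/3 ≈ -1.8206e+5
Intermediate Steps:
V = -63 (V = 9*(-2 - 1*5) = 9*(-2 - 5) = 9*(-7) = -63)
s(h) = 20*h/3 (s(h) = -h*(-63 + 3)/9 = -h*(-60)/9 = -(-20)*h/3 = 20*h/3)
s(-443) - 1*179105 = (20/3)*(-443) - 1*179105 = -8860/3 - 179105 = -546175/3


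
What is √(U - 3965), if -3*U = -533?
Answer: I*√34086/3 ≈ 61.541*I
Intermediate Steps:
U = 533/3 (U = -⅓*(-533) = 533/3 ≈ 177.67)
√(U - 3965) = √(533/3 - 3965) = √(-11362/3) = I*√34086/3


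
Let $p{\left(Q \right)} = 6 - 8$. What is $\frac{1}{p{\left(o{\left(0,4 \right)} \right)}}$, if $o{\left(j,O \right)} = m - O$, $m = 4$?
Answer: $- \frac{1}{2} \approx -0.5$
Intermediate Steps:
$o{\left(j,O \right)} = 4 - O$
$p{\left(Q \right)} = -2$ ($p{\left(Q \right)} = 6 - 8 = -2$)
$\frac{1}{p{\left(o{\left(0,4 \right)} \right)}} = \frac{1}{-2} = - \frac{1}{2}$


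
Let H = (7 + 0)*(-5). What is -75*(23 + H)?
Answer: 900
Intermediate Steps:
H = -35 (H = 7*(-5) = -35)
-75*(23 + H) = -75*(23 - 35) = -75*(-12) = 900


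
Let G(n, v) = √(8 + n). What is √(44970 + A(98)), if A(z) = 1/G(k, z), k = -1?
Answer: √(2203530 + 7*√7)/7 ≈ 212.06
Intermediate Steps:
A(z) = √7/7 (A(z) = 1/(√(8 - 1)) = 1/(√7) = √7/7)
√(44970 + A(98)) = √(44970 + √7/7)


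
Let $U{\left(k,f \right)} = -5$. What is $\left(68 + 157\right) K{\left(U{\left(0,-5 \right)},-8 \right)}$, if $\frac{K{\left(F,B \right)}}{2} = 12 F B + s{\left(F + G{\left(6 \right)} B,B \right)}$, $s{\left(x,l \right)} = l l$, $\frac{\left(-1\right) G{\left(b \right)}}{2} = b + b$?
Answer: $244800$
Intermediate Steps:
$G{\left(b \right)} = - 4 b$ ($G{\left(b \right)} = - 2 \left(b + b\right) = - 2 \cdot 2 b = - 4 b$)
$s{\left(x,l \right)} = l^{2}$
$K{\left(F,B \right)} = 2 B^{2} + 24 B F$ ($K{\left(F,B \right)} = 2 \left(12 F B + B^{2}\right) = 2 \left(12 B F + B^{2}\right) = 2 \left(B^{2} + 12 B F\right) = 2 B^{2} + 24 B F$)
$\left(68 + 157\right) K{\left(U{\left(0,-5 \right)},-8 \right)} = \left(68 + 157\right) 2 \left(-8\right) \left(-8 + 12 \left(-5\right)\right) = 225 \cdot 2 \left(-8\right) \left(-8 - 60\right) = 225 \cdot 2 \left(-8\right) \left(-68\right) = 225 \cdot 1088 = 244800$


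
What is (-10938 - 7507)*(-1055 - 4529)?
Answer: 102996880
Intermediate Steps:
(-10938 - 7507)*(-1055 - 4529) = -18445*(-5584) = 102996880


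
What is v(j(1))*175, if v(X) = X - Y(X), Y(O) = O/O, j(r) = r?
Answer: 0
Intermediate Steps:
Y(O) = 1
v(X) = -1 + X (v(X) = X - 1*1 = X - 1 = -1 + X)
v(j(1))*175 = (-1 + 1)*175 = 0*175 = 0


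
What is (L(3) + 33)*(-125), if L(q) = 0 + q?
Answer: -4500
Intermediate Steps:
L(q) = q
(L(3) + 33)*(-125) = (3 + 33)*(-125) = 36*(-125) = -4500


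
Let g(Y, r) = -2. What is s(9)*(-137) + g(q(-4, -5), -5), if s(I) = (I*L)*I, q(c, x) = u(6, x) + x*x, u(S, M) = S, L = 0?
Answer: -2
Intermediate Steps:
q(c, x) = 6 + x² (q(c, x) = 6 + x*x = 6 + x²)
s(I) = 0 (s(I) = (I*0)*I = 0*I = 0)
s(9)*(-137) + g(q(-4, -5), -5) = 0*(-137) - 2 = 0 - 2 = -2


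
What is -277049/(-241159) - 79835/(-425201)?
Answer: 19579205802/14648721137 ≈ 1.3366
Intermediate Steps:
-277049/(-241159) - 79835/(-425201) = -277049*(-1/241159) - 79835*(-1/425201) = 277049/241159 + 11405/60743 = 19579205802/14648721137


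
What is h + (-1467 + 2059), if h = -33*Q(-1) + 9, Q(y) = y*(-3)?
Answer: 502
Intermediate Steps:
Q(y) = -3*y
h = -90 (h = -(-99)*(-1) + 9 = -33*3 + 9 = -99 + 9 = -90)
h + (-1467 + 2059) = -90 + (-1467 + 2059) = -90 + 592 = 502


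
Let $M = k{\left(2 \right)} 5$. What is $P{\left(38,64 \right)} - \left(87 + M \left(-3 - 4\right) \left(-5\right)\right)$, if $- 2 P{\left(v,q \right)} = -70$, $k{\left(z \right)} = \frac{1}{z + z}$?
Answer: $- \frac{383}{4} \approx -95.75$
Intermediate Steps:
$k{\left(z \right)} = \frac{1}{2 z}$
$P{\left(v,q \right)} = 35$ ($P{\left(v,q \right)} = \left(- \frac{1}{2}\right) \left(-70\right) = 35$)
$M = \frac{5}{4}$ ($M = \frac{1}{2 \cdot 2} \cdot 5 = \frac{1}{2} \cdot \frac{1}{2} \cdot 5 = \frac{1}{4} \cdot 5 = \frac{5}{4} \approx 1.25$)
$P{\left(38,64 \right)} - \left(87 + M \left(-3 - 4\right) \left(-5\right)\right) = 35 - \left(87 + \frac{5 \left(-3 - 4\right) \left(-5\right)}{4}\right) = 35 - \left(87 + \frac{5 \left(\left(-7\right) \left(-5\right)\right)}{4}\right) = 35 - \left(87 + \frac{5}{4} \cdot 35\right) = 35 - \left(87 + \frac{175}{4}\right) = 35 - \frac{523}{4} = - \frac{383}{4}$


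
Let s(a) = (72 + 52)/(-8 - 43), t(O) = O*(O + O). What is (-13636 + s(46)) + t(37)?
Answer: -555922/51 ≈ -10900.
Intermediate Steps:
t(O) = 2*O**2 (t(O) = O*(2*O) = 2*O**2)
s(a) = -124/51 (s(a) = 124/(-51) = 124*(-1/51) = -124/51)
(-13636 + s(46)) + t(37) = (-13636 - 124/51) + 2*37**2 = -695560/51 + 2*1369 = -695560/51 + 2738 = -555922/51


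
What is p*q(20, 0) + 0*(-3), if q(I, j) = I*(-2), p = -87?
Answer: 3480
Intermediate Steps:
q(I, j) = -2*I
p*q(20, 0) + 0*(-3) = -(-174)*20 + 0*(-3) = -87*(-40) + 0 = 3480 + 0 = 3480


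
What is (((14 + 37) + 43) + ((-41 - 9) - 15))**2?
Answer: 841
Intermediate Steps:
(((14 + 37) + 43) + ((-41 - 9) - 15))**2 = ((51 + 43) + (-50 - 15))**2 = (94 - 65)**2 = 29**2 = 841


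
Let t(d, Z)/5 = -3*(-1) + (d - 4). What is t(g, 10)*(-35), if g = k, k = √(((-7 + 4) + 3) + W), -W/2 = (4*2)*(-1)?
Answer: -525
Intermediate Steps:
W = 16 (W = -2*4*2*(-1) = -16*(-1) = -2*(-8) = 16)
k = 4 (k = √(((-7 + 4) + 3) + 16) = √((-3 + 3) + 16) = √(0 + 16) = √16 = 4)
g = 4
t(d, Z) = -5 + 5*d (t(d, Z) = 5*(-3*(-1) + (d - 4)) = 5*(3 + (-4 + d)) = 5*(-1 + d) = -5 + 5*d)
t(g, 10)*(-35) = (-5 + 5*4)*(-35) = (-5 + 20)*(-35) = 15*(-35) = -525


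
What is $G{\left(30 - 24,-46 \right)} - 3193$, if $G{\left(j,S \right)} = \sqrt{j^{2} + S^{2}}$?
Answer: $-3193 + 2 \sqrt{538} \approx -3146.6$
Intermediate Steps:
$G{\left(j,S \right)} = \sqrt{S^{2} + j^{2}}$
$G{\left(30 - 24,-46 \right)} - 3193 = \sqrt{\left(-46\right)^{2} + \left(30 - 24\right)^{2}} - 3193 = \sqrt{2116 + 6^{2}} - 3193 = \sqrt{2116 + 36} - 3193 = \sqrt{2152} - 3193 = 2 \sqrt{538} - 3193 = -3193 + 2 \sqrt{538}$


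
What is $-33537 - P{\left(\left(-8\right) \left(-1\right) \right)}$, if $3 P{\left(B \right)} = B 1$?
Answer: $- \frac{100619}{3} \approx -33540.0$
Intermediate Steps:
$P{\left(B \right)} = \frac{B}{3}$ ($P{\left(B \right)} = \frac{B 1}{3} = \frac{B}{3}$)
$-33537 - P{\left(\left(-8\right) \left(-1\right) \right)} = -33537 - \frac{\left(-8\right) \left(-1\right)}{3} = -33537 - \frac{1}{3} \cdot 8 = -33537 - \frac{8}{3} = - \frac{100619}{3}$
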